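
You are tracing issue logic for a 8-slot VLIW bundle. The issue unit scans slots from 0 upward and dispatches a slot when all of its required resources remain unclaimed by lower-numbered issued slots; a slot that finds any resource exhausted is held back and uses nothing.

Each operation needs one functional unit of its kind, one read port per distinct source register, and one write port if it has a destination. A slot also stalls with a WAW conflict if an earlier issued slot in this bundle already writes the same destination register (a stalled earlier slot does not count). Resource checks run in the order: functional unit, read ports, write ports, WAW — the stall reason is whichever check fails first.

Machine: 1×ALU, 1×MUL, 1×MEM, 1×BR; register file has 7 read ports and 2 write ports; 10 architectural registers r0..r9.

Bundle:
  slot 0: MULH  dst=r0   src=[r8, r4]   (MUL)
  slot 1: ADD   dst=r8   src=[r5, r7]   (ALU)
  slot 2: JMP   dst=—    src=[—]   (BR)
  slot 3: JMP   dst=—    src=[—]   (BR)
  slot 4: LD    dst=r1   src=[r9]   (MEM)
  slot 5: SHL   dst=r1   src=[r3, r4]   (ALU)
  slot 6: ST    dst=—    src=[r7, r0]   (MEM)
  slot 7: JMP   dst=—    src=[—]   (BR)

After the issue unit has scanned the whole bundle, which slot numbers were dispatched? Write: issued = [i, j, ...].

#0 MUL src=r8,r4 dispatched  <A:1 Mu:0 Ld:1 B:1 rd:5 wr:1>
#1 ALU src=r5,r7 dispatched  <A:0 Mu:0 Ld:1 B:1 rd:3 wr:0>
#2 BR src=- dispatched  <A:0 Mu:0 Ld:1 B:0 rd:3 wr:0>
#3 BR src=- held:FU  <A:0 Mu:0 Ld:1 B:0 rd:3 wr:0>
#4 MEM src=r9 held:WR_PORT  <A:0 Mu:0 Ld:1 B:0 rd:3 wr:0>
#5 ALU src=r3,r4 held:FU  <A:0 Mu:0 Ld:1 B:0 rd:3 wr:0>
#6 MEM src=r7,r0 dispatched  <A:0 Mu:0 Ld:0 B:0 rd:1 wr:0>
#7 BR src=- held:FU  <A:0 Mu:0 Ld:0 B:0 rd:1 wr:0>

issued = [0, 1, 2, 6]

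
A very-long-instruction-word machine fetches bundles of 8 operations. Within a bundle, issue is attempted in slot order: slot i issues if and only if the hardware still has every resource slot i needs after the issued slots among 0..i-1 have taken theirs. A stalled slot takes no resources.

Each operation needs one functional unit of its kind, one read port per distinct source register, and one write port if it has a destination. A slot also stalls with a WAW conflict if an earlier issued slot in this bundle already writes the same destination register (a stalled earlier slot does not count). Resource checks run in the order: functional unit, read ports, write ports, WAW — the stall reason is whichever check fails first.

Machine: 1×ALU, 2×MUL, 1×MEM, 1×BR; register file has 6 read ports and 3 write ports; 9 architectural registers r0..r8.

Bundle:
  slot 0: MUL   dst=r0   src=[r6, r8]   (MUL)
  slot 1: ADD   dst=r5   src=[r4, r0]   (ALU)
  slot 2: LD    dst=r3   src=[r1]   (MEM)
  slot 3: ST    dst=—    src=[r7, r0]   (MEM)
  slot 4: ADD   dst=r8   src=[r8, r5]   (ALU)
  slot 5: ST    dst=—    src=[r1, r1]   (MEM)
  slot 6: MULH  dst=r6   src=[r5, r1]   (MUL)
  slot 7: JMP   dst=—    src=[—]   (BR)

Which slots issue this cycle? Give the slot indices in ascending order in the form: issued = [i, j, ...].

#0 MUL src=r6,r8 dispatched  <A:1 Mu:1 Ld:1 B:1 rd:4 wr:2>
#1 ALU src=r4,r0 dispatched  <A:0 Mu:1 Ld:1 B:1 rd:2 wr:1>
#2 MEM src=r1 dispatched  <A:0 Mu:1 Ld:0 B:1 rd:1 wr:0>
#3 MEM src=r7,r0 held:FU  <A:0 Mu:1 Ld:0 B:1 rd:1 wr:0>
#4 ALU src=r8,r5 held:FU  <A:0 Mu:1 Ld:0 B:1 rd:1 wr:0>
#5 MEM src=r1,r1 held:FU  <A:0 Mu:1 Ld:0 B:1 rd:1 wr:0>
#6 MUL src=r5,r1 held:RD_PORT  <A:0 Mu:1 Ld:0 B:1 rd:1 wr:0>
#7 BR src=- dispatched  <A:0 Mu:1 Ld:0 B:0 rd:1 wr:0>

issued = [0, 1, 2, 7]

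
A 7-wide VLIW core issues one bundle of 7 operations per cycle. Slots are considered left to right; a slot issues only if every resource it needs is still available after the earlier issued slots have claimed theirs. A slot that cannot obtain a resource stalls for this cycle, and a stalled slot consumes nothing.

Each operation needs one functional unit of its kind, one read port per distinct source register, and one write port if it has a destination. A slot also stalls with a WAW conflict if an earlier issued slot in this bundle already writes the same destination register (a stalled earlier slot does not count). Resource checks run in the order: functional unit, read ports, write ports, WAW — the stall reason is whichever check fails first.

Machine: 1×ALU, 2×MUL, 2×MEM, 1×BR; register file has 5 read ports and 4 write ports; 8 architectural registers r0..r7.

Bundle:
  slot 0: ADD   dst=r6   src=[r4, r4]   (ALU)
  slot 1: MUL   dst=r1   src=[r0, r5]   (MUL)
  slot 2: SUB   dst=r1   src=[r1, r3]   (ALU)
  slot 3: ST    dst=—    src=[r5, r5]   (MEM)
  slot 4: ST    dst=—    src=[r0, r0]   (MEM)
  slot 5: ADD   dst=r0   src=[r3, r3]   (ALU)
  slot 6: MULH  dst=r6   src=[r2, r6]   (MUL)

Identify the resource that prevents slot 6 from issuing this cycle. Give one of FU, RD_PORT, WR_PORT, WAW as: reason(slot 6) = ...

(0) want 1×ALU +1rd +1wr — yes → AL0|MU2|ME2|BR1|rd4|wr3
(1) want 1×MUL +2rd +1wr — yes → AL0|MU1|ME2|BR1|rd2|wr2
(2) want 1×ALU +2rd +1wr — FU → AL0|MU1|ME2|BR1|rd2|wr2
(3) want 1×MEM +1rd +0wr — yes → AL0|MU1|ME1|BR1|rd1|wr2
(4) want 1×MEM +1rd +0wr — yes → AL0|MU1|ME0|BR1|rd0|wr2
(5) want 1×ALU +1rd +1wr — FU → AL0|MU1|ME0|BR1|rd0|wr2
(6) want 1×MUL +2rd +1wr — RD_PORT → AL0|MU1|ME0|BR1|rd0|wr2

reason(slot 6) = RD_PORT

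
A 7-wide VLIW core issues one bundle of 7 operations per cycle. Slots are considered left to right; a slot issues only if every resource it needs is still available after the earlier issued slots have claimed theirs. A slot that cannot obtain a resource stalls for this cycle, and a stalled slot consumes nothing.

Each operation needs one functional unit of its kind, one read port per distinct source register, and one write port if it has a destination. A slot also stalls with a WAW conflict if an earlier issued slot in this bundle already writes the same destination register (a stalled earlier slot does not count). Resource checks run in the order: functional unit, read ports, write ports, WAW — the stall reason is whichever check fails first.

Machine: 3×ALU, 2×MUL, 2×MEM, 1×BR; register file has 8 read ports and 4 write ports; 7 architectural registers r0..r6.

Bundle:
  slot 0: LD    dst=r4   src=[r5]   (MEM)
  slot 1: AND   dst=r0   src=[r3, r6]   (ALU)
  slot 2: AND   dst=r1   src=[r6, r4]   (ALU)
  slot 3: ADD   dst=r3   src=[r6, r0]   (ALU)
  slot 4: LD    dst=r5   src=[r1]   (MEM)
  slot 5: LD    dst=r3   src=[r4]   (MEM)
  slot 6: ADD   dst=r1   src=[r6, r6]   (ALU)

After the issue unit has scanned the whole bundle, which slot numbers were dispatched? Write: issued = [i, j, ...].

issued = [0, 1, 2, 3]

slot 0 (MEM): ISSUE — free A3,Mu2,Ld1,B1 rp7 wp3
slot 1 (ALU): ISSUE — free A2,Mu2,Ld1,B1 rp5 wp2
slot 2 (ALU): ISSUE — free A1,Mu2,Ld1,B1 rp3 wp1
slot 3 (ALU): ISSUE — free A0,Mu2,Ld1,B1 rp1 wp0
slot 4 (MEM): stall WR_PORT — free A0,Mu2,Ld1,B1 rp1 wp0
slot 5 (MEM): stall WR_PORT — free A0,Mu2,Ld1,B1 rp1 wp0
slot 6 (ALU): stall FU — free A0,Mu2,Ld1,B1 rp1 wp0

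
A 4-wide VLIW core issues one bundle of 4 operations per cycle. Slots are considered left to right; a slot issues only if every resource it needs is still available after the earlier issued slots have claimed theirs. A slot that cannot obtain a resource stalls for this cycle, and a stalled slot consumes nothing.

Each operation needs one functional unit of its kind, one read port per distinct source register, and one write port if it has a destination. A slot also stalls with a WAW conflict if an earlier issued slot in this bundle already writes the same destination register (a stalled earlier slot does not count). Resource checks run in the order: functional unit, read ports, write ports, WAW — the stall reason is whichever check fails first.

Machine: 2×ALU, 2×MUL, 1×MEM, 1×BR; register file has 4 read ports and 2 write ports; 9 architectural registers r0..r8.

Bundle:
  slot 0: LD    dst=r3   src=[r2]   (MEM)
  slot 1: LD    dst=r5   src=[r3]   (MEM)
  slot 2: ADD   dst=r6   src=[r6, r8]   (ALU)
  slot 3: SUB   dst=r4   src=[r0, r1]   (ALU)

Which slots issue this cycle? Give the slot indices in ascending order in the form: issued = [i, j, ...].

(0) want 1×MEM +1rd +1wr — yes → AL2|MU2|ME0|BR1|rd3|wr1
(1) want 1×MEM +1rd +1wr — FU → AL2|MU2|ME0|BR1|rd3|wr1
(2) want 1×ALU +2rd +1wr — yes → AL1|MU2|ME0|BR1|rd1|wr0
(3) want 1×ALU +2rd +1wr — RD_PORT → AL1|MU2|ME0|BR1|rd1|wr0

issued = [0, 2]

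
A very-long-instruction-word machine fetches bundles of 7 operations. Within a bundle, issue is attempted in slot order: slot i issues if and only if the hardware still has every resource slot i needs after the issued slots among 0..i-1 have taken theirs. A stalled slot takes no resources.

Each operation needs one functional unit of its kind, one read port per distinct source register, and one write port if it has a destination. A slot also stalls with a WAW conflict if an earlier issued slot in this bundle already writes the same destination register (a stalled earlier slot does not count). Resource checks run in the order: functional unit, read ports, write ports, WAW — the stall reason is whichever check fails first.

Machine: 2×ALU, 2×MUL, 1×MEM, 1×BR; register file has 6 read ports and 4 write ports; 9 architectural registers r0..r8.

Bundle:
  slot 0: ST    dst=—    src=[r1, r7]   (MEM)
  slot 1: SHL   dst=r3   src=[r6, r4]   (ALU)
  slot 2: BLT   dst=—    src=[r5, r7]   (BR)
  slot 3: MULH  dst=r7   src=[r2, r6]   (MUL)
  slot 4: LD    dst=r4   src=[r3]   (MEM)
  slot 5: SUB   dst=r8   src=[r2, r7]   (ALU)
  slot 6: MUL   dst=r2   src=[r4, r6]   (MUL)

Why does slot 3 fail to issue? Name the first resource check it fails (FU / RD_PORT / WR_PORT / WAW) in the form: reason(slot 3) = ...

#0 MEM src=r1,r7 dispatched  <A:2 Mu:2 Ld:0 B:1 rd:4 wr:4>
#1 ALU src=r6,r4 dispatched  <A:1 Mu:2 Ld:0 B:1 rd:2 wr:3>
#2 BR src=r5,r7 dispatched  <A:1 Mu:2 Ld:0 B:0 rd:0 wr:3>
#3 MUL src=r2,r6 held:RD_PORT  <A:1 Mu:2 Ld:0 B:0 rd:0 wr:3>
#4 MEM src=r3 held:FU  <A:1 Mu:2 Ld:0 B:0 rd:0 wr:3>
#5 ALU src=r2,r7 held:RD_PORT  <A:1 Mu:2 Ld:0 B:0 rd:0 wr:3>
#6 MUL src=r4,r6 held:RD_PORT  <A:1 Mu:2 Ld:0 B:0 rd:0 wr:3>

reason(slot 3) = RD_PORT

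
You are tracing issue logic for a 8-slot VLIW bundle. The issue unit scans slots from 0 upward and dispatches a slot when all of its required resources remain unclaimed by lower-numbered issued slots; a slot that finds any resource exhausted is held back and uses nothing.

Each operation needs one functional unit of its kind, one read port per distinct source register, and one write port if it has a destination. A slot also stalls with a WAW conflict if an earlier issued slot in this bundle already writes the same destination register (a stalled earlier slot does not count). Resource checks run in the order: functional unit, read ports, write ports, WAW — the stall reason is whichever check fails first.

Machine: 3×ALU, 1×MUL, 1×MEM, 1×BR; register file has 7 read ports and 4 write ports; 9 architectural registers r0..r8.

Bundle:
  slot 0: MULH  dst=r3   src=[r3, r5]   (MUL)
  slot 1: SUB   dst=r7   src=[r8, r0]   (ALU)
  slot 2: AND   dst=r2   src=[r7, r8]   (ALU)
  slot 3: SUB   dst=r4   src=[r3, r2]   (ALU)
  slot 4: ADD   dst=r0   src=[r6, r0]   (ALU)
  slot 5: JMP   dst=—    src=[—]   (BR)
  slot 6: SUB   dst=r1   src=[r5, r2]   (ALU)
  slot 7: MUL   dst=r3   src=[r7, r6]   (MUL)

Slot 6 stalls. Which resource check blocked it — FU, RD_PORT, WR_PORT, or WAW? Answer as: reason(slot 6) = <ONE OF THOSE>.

reason(slot 6) = RD_PORT

(0) want 1×MUL +2rd +1wr — yes → AL3|MU0|ME1|BR1|rd5|wr3
(1) want 1×ALU +2rd +1wr — yes → AL2|MU0|ME1|BR1|rd3|wr2
(2) want 1×ALU +2rd +1wr — yes → AL1|MU0|ME1|BR1|rd1|wr1
(3) want 1×ALU +2rd +1wr — RD_PORT → AL1|MU0|ME1|BR1|rd1|wr1
(4) want 1×ALU +2rd +1wr — RD_PORT → AL1|MU0|ME1|BR1|rd1|wr1
(5) want 1×BR +0rd +0wr — yes → AL1|MU0|ME1|BR0|rd1|wr1
(6) want 1×ALU +2rd +1wr — RD_PORT → AL1|MU0|ME1|BR0|rd1|wr1
(7) want 1×MUL +2rd +1wr — FU → AL1|MU0|ME1|BR0|rd1|wr1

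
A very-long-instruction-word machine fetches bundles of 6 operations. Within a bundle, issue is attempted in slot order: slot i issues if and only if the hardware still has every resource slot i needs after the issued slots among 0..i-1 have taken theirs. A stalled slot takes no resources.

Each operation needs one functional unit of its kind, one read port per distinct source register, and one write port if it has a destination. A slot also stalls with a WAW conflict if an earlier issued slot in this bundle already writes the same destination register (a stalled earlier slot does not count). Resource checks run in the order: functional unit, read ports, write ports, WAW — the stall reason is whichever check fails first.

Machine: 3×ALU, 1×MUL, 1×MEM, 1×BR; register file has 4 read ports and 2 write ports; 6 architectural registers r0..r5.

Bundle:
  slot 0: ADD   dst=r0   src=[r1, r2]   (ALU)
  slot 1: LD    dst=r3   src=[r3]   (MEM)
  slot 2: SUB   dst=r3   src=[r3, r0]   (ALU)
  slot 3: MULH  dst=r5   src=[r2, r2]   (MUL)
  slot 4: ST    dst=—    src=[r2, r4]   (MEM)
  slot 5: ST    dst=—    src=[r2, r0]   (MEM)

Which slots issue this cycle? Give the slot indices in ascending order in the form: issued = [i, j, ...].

issued = [0, 1]

#0 ALU src=r1,r2 dispatched  <A:2 Mu:1 Ld:1 B:1 rd:2 wr:1>
#1 MEM src=r3 dispatched  <A:2 Mu:1 Ld:0 B:1 rd:1 wr:0>
#2 ALU src=r3,r0 held:RD_PORT  <A:2 Mu:1 Ld:0 B:1 rd:1 wr:0>
#3 MUL src=r2,r2 held:WR_PORT  <A:2 Mu:1 Ld:0 B:1 rd:1 wr:0>
#4 MEM src=r2,r4 held:FU  <A:2 Mu:1 Ld:0 B:1 rd:1 wr:0>
#5 MEM src=r2,r0 held:FU  <A:2 Mu:1 Ld:0 B:1 rd:1 wr:0>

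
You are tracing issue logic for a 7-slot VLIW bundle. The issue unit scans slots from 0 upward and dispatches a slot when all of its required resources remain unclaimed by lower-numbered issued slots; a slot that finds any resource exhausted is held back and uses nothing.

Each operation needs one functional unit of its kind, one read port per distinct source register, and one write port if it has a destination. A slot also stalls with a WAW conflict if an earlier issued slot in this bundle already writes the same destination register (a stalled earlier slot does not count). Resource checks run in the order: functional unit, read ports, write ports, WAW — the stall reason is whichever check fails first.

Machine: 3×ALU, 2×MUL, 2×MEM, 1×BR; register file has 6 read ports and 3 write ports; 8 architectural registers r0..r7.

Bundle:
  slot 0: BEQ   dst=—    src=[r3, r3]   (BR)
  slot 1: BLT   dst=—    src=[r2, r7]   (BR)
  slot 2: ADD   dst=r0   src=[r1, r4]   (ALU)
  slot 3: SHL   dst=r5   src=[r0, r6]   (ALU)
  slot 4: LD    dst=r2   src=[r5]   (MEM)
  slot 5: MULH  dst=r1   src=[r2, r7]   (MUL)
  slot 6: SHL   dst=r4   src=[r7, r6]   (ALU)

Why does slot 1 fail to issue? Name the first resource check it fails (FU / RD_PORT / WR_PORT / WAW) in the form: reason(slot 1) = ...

reason(slot 1) = FU

  0. BR ⇒ go  {3A/2Mu/2Ld/0B | 5r 3w}
  1. BR ⇒ no(FU)  {3A/2Mu/2Ld/0B | 5r 3w}
  2. ALU→r0 ⇒ go  {2A/2Mu/2Ld/0B | 3r 2w}
  3. ALU→r5 ⇒ go  {1A/2Mu/2Ld/0B | 1r 1w}
  4. MEM→r2 ⇒ go  {1A/2Mu/1Ld/0B | 0r 0w}
  5. MUL→r1 ⇒ no(RD_PORT)  {1A/2Mu/1Ld/0B | 0r 0w}
  6. ALU→r4 ⇒ no(RD_PORT)  {1A/2Mu/1Ld/0B | 0r 0w}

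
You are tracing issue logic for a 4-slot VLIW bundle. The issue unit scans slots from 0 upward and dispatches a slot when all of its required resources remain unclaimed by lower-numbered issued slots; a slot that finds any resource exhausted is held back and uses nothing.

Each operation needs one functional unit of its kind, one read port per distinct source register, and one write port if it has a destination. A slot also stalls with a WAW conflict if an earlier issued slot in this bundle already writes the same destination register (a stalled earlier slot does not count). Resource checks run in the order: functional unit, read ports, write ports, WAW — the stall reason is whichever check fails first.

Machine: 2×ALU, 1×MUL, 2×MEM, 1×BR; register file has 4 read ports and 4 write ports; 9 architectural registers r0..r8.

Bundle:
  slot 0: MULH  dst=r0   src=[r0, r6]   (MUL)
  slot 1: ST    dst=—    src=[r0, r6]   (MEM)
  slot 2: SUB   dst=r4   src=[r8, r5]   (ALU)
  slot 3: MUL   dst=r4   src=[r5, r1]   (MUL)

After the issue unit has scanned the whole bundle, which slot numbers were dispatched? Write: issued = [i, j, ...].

issued = [0, 1]

  0. MUL→r0 ⇒ go  {2A/0Mu/2Ld/1B | 2r 3w}
  1. MEM ⇒ go  {2A/0Mu/1Ld/1B | 0r 3w}
  2. ALU→r4 ⇒ no(RD_PORT)  {2A/0Mu/1Ld/1B | 0r 3w}
  3. MUL→r4 ⇒ no(FU)  {2A/0Mu/1Ld/1B | 0r 3w}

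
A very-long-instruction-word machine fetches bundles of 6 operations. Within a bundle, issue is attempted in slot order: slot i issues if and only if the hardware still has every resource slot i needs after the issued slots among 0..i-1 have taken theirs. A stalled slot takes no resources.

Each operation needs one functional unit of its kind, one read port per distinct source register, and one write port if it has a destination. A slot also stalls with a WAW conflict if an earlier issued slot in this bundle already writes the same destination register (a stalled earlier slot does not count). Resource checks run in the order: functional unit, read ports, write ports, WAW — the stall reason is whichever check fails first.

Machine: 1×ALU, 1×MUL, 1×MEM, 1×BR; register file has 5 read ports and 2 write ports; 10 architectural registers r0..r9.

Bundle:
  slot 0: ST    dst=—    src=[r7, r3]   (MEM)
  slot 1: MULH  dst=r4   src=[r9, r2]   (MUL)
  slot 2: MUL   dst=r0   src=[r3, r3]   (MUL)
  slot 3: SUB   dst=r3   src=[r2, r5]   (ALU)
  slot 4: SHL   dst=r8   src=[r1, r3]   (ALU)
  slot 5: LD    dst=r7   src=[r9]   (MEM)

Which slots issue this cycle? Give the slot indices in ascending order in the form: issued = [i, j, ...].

issued = [0, 1]

(0) want 1×MEM +2rd +0wr — yes → AL1|MU1|ME0|BR1|rd3|wr2
(1) want 1×MUL +2rd +1wr — yes → AL1|MU0|ME0|BR1|rd1|wr1
(2) want 1×MUL +1rd +1wr — FU → AL1|MU0|ME0|BR1|rd1|wr1
(3) want 1×ALU +2rd +1wr — RD_PORT → AL1|MU0|ME0|BR1|rd1|wr1
(4) want 1×ALU +2rd +1wr — RD_PORT → AL1|MU0|ME0|BR1|rd1|wr1
(5) want 1×MEM +1rd +1wr — FU → AL1|MU0|ME0|BR1|rd1|wr1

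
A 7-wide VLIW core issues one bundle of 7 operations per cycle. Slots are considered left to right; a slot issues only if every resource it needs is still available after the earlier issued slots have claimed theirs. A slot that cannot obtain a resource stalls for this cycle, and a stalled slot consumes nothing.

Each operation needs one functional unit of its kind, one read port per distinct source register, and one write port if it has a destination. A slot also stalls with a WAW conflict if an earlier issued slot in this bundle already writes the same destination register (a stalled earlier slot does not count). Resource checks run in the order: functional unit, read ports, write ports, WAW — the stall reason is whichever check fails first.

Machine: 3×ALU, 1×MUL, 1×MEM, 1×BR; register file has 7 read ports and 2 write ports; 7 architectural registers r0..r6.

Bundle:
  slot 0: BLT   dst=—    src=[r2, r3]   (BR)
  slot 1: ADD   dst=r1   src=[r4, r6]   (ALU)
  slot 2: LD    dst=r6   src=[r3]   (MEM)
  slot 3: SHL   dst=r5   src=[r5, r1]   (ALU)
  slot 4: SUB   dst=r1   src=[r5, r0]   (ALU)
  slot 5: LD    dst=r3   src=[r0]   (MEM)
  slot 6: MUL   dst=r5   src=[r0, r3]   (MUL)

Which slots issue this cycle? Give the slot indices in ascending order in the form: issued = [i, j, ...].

issued = [0, 1, 2]

[0] BR needs rd=2 wr=0: ok; after: ALU=3 MUL=1 MEM=1 BR=0, R=5, W=2
[1] ALU needs rd=2 wr=1: ok; after: ALU=2 MUL=1 MEM=1 BR=0, R=3, W=1
[2] MEM needs rd=1 wr=1: ok; after: ALU=2 MUL=1 MEM=0 BR=0, R=2, W=0
[3] ALU needs rd=2 wr=1: WR_PORT; after: ALU=2 MUL=1 MEM=0 BR=0, R=2, W=0
[4] ALU needs rd=2 wr=1: WR_PORT; after: ALU=2 MUL=1 MEM=0 BR=0, R=2, W=0
[5] MEM needs rd=1 wr=1: FU; after: ALU=2 MUL=1 MEM=0 BR=0, R=2, W=0
[6] MUL needs rd=2 wr=1: WR_PORT; after: ALU=2 MUL=1 MEM=0 BR=0, R=2, W=0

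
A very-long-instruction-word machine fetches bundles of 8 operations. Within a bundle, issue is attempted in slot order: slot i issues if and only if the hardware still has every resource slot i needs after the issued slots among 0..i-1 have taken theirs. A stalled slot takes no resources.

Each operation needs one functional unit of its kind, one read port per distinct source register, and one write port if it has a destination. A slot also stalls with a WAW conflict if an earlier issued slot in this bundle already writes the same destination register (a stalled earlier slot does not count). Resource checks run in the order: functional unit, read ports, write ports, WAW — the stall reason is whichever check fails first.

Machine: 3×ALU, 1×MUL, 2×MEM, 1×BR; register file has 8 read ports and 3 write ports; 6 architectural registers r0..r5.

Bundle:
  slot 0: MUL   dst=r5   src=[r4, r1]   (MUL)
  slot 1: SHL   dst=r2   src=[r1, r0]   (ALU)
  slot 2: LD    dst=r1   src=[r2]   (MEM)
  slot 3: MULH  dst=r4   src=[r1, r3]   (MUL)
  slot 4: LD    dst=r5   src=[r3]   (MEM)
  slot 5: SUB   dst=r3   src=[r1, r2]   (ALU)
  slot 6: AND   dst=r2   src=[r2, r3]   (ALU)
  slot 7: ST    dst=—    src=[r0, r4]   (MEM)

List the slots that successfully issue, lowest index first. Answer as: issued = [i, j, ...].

slot 0 (MUL): ISSUE — free A3,Mu0,Ld2,B1 rp6 wp2
slot 1 (ALU): ISSUE — free A2,Mu0,Ld2,B1 rp4 wp1
slot 2 (MEM): ISSUE — free A2,Mu0,Ld1,B1 rp3 wp0
slot 3 (MUL): stall FU — free A2,Mu0,Ld1,B1 rp3 wp0
slot 4 (MEM): stall WR_PORT — free A2,Mu0,Ld1,B1 rp3 wp0
slot 5 (ALU): stall WR_PORT — free A2,Mu0,Ld1,B1 rp3 wp0
slot 6 (ALU): stall WR_PORT — free A2,Mu0,Ld1,B1 rp3 wp0
slot 7 (MEM): ISSUE — free A2,Mu0,Ld0,B1 rp1 wp0

issued = [0, 1, 2, 7]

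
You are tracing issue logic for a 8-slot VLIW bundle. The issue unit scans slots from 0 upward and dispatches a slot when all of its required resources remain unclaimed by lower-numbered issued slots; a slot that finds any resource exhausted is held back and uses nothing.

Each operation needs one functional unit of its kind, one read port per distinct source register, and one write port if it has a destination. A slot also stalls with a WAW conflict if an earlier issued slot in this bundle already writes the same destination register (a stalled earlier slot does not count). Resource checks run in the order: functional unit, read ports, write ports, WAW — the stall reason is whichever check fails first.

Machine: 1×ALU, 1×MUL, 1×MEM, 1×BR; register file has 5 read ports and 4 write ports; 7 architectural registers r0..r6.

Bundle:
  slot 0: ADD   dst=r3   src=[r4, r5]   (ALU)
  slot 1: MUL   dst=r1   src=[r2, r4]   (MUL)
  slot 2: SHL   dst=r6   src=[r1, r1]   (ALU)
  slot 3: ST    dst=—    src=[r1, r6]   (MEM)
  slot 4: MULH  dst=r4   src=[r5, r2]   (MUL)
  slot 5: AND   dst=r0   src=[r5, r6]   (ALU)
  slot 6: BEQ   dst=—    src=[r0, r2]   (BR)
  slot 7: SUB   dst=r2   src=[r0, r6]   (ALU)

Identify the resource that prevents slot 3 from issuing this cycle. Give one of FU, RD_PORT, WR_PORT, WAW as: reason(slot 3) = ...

reason(slot 3) = RD_PORT

(0) want 1×ALU +2rd +1wr — yes → AL0|MU1|ME1|BR1|rd3|wr3
(1) want 1×MUL +2rd +1wr — yes → AL0|MU0|ME1|BR1|rd1|wr2
(2) want 1×ALU +1rd +1wr — FU → AL0|MU0|ME1|BR1|rd1|wr2
(3) want 1×MEM +2rd +0wr — RD_PORT → AL0|MU0|ME1|BR1|rd1|wr2
(4) want 1×MUL +2rd +1wr — FU → AL0|MU0|ME1|BR1|rd1|wr2
(5) want 1×ALU +2rd +1wr — FU → AL0|MU0|ME1|BR1|rd1|wr2
(6) want 1×BR +2rd +0wr — RD_PORT → AL0|MU0|ME1|BR1|rd1|wr2
(7) want 1×ALU +2rd +1wr — FU → AL0|MU0|ME1|BR1|rd1|wr2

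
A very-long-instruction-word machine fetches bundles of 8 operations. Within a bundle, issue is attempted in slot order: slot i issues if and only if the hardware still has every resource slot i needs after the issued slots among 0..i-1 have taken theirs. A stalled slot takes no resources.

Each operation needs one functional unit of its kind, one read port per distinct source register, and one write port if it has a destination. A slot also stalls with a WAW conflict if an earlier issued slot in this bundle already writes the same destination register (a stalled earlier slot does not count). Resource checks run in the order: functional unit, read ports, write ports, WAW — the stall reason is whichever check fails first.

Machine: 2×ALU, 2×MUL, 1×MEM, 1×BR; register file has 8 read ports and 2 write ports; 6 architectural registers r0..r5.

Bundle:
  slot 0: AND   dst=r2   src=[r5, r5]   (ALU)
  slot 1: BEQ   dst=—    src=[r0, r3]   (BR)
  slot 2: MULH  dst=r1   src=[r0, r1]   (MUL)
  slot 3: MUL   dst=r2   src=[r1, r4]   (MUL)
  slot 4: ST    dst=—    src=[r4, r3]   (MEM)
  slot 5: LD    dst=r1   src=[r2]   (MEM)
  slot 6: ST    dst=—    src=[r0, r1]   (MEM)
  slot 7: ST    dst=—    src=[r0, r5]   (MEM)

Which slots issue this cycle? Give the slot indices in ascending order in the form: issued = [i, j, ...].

issued = [0, 1, 2, 4]

#0 ALU src=r5,r5 dispatched  <A:1 Mu:2 Ld:1 B:1 rd:7 wr:1>
#1 BR src=r0,r3 dispatched  <A:1 Mu:2 Ld:1 B:0 rd:5 wr:1>
#2 MUL src=r0,r1 dispatched  <A:1 Mu:1 Ld:1 B:0 rd:3 wr:0>
#3 MUL src=r1,r4 held:WR_PORT  <A:1 Mu:1 Ld:1 B:0 rd:3 wr:0>
#4 MEM src=r4,r3 dispatched  <A:1 Mu:1 Ld:0 B:0 rd:1 wr:0>
#5 MEM src=r2 held:FU  <A:1 Mu:1 Ld:0 B:0 rd:1 wr:0>
#6 MEM src=r0,r1 held:FU  <A:1 Mu:1 Ld:0 B:0 rd:1 wr:0>
#7 MEM src=r0,r5 held:FU  <A:1 Mu:1 Ld:0 B:0 rd:1 wr:0>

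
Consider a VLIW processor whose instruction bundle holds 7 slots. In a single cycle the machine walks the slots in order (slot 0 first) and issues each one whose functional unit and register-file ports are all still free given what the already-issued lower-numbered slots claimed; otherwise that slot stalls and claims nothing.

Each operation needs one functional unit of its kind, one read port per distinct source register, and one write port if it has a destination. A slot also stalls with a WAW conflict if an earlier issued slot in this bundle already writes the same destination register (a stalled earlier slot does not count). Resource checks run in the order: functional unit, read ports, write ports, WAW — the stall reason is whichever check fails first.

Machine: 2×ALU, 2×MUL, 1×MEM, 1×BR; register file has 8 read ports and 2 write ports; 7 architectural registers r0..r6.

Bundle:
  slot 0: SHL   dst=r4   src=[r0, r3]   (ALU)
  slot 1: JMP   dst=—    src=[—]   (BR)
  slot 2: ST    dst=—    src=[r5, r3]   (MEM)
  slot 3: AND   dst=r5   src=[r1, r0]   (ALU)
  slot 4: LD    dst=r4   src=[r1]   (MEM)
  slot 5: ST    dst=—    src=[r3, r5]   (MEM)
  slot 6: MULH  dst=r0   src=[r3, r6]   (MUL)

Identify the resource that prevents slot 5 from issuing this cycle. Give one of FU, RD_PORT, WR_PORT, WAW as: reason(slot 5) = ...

reason(slot 5) = FU

(0) want 1×ALU +2rd +1wr — yes → AL1|MU2|ME1|BR1|rd6|wr1
(1) want 1×BR +0rd +0wr — yes → AL1|MU2|ME1|BR0|rd6|wr1
(2) want 1×MEM +2rd +0wr — yes → AL1|MU2|ME0|BR0|rd4|wr1
(3) want 1×ALU +2rd +1wr — yes → AL0|MU2|ME0|BR0|rd2|wr0
(4) want 1×MEM +1rd +1wr — FU → AL0|MU2|ME0|BR0|rd2|wr0
(5) want 1×MEM +2rd +0wr — FU → AL0|MU2|ME0|BR0|rd2|wr0
(6) want 1×MUL +2rd +1wr — WR_PORT → AL0|MU2|ME0|BR0|rd2|wr0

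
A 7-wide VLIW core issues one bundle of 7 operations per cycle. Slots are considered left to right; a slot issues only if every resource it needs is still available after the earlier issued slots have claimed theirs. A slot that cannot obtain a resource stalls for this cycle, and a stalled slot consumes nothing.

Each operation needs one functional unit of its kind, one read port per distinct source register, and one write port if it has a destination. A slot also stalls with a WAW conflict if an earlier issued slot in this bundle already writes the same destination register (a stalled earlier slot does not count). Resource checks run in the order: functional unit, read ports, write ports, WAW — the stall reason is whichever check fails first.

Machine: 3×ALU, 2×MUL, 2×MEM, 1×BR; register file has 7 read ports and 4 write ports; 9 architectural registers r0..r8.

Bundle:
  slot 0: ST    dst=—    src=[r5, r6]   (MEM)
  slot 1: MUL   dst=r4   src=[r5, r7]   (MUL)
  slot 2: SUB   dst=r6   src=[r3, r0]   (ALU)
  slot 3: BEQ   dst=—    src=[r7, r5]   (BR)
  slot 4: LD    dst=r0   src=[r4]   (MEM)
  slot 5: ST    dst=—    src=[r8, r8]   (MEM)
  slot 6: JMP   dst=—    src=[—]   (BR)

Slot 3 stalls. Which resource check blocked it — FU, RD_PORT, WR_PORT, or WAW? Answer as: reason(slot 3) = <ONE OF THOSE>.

slot 0 (MEM): ISSUE — free A3,Mu2,Ld1,B1 rp5 wp4
slot 1 (MUL): ISSUE — free A3,Mu1,Ld1,B1 rp3 wp3
slot 2 (ALU): ISSUE — free A2,Mu1,Ld1,B1 rp1 wp2
slot 3 (BR): stall RD_PORT — free A2,Mu1,Ld1,B1 rp1 wp2
slot 4 (MEM): ISSUE — free A2,Mu1,Ld0,B1 rp0 wp1
slot 5 (MEM): stall FU — free A2,Mu1,Ld0,B1 rp0 wp1
slot 6 (BR): ISSUE — free A2,Mu1,Ld0,B0 rp0 wp1

reason(slot 3) = RD_PORT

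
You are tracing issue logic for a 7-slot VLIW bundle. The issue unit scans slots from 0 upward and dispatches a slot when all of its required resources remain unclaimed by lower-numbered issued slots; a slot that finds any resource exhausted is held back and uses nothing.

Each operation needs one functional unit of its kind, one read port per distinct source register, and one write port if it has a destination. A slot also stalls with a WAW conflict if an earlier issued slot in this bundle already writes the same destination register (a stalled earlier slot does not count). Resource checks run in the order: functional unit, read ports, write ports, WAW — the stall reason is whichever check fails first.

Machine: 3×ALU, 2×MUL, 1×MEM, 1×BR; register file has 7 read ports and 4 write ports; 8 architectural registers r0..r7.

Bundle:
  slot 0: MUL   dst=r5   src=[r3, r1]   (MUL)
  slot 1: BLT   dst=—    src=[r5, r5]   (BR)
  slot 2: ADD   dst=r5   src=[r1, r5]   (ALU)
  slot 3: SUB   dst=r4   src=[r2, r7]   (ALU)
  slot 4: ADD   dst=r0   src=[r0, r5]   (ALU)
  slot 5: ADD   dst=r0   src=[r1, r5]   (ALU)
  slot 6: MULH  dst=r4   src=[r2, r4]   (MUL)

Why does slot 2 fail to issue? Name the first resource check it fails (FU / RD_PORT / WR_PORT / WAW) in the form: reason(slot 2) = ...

  0. MUL→r5 ⇒ go  {3A/1Mu/1Ld/1B | 5r 3w}
  1. BR ⇒ go  {3A/1Mu/1Ld/0B | 4r 3w}
  2. ALU→r5 ⇒ no(WAW)  {3A/1Mu/1Ld/0B | 4r 3w}
  3. ALU→r4 ⇒ go  {2A/1Mu/1Ld/0B | 2r 2w}
  4. ALU→r0 ⇒ go  {1A/1Mu/1Ld/0B | 0r 1w}
  5. ALU→r0 ⇒ no(RD_PORT)  {1A/1Mu/1Ld/0B | 0r 1w}
  6. MUL→r4 ⇒ no(RD_PORT)  {1A/1Mu/1Ld/0B | 0r 1w}

reason(slot 2) = WAW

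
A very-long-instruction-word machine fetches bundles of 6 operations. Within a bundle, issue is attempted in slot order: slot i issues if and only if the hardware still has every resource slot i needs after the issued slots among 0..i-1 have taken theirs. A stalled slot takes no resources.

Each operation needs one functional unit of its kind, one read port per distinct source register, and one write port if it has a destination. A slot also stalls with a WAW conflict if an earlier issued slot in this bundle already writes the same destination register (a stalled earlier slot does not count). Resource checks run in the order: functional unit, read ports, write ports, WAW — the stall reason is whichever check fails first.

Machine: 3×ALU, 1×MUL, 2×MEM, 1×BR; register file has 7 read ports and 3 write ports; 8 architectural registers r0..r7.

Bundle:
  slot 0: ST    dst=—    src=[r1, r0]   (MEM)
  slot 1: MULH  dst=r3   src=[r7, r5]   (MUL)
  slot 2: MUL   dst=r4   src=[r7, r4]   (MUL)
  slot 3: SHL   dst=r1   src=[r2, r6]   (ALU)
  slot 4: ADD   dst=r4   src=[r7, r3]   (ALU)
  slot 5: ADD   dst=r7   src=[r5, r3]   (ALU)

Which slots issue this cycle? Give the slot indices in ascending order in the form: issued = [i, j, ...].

issued = [0, 1, 3]

(0) want 1×MEM +2rd +0wr — yes → AL3|MU1|ME1|BR1|rd5|wr3
(1) want 1×MUL +2rd +1wr — yes → AL3|MU0|ME1|BR1|rd3|wr2
(2) want 1×MUL +2rd +1wr — FU → AL3|MU0|ME1|BR1|rd3|wr2
(3) want 1×ALU +2rd +1wr — yes → AL2|MU0|ME1|BR1|rd1|wr1
(4) want 1×ALU +2rd +1wr — RD_PORT → AL2|MU0|ME1|BR1|rd1|wr1
(5) want 1×ALU +2rd +1wr — RD_PORT → AL2|MU0|ME1|BR1|rd1|wr1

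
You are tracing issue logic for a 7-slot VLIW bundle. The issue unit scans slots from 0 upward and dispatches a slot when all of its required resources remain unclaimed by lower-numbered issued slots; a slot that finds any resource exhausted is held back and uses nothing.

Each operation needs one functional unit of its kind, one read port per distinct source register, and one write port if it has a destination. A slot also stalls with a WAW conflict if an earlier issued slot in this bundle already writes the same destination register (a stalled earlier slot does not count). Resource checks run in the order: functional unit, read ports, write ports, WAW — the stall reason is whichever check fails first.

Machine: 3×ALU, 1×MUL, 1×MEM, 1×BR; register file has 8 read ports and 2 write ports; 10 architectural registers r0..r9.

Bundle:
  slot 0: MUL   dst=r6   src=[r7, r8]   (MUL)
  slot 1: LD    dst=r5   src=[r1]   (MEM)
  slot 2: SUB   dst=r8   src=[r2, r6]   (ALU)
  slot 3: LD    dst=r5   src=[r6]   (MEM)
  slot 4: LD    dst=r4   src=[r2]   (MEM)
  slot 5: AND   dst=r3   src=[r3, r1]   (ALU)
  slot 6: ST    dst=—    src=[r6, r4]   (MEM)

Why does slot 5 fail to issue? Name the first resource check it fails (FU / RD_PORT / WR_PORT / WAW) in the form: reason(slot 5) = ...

#0 MUL src=r7,r8 dispatched  <A:3 Mu:0 Ld:1 B:1 rd:6 wr:1>
#1 MEM src=r1 dispatched  <A:3 Mu:0 Ld:0 B:1 rd:5 wr:0>
#2 ALU src=r2,r6 held:WR_PORT  <A:3 Mu:0 Ld:0 B:1 rd:5 wr:0>
#3 MEM src=r6 held:FU  <A:3 Mu:0 Ld:0 B:1 rd:5 wr:0>
#4 MEM src=r2 held:FU  <A:3 Mu:0 Ld:0 B:1 rd:5 wr:0>
#5 ALU src=r3,r1 held:WR_PORT  <A:3 Mu:0 Ld:0 B:1 rd:5 wr:0>
#6 MEM src=r6,r4 held:FU  <A:3 Mu:0 Ld:0 B:1 rd:5 wr:0>

reason(slot 5) = WR_PORT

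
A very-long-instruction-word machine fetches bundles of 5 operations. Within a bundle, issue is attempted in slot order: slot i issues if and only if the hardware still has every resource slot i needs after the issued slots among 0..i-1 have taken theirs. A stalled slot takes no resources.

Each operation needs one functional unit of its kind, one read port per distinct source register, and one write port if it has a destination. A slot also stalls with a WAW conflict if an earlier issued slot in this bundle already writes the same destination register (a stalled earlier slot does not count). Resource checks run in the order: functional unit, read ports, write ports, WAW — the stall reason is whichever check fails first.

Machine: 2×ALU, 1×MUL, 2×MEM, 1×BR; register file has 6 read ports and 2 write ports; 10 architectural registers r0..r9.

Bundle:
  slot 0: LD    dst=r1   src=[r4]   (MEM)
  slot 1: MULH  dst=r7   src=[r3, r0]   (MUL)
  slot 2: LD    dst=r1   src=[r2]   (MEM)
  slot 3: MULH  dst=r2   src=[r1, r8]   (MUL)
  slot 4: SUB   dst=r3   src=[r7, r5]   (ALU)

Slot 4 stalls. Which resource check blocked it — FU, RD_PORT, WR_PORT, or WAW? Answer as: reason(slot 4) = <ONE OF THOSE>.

reason(slot 4) = WR_PORT

(0) want 1×MEM +1rd +1wr — yes → AL2|MU1|ME1|BR1|rd5|wr1
(1) want 1×MUL +2rd +1wr — yes → AL2|MU0|ME1|BR1|rd3|wr0
(2) want 1×MEM +1rd +1wr — WR_PORT → AL2|MU0|ME1|BR1|rd3|wr0
(3) want 1×MUL +2rd +1wr — FU → AL2|MU0|ME1|BR1|rd3|wr0
(4) want 1×ALU +2rd +1wr — WR_PORT → AL2|MU0|ME1|BR1|rd3|wr0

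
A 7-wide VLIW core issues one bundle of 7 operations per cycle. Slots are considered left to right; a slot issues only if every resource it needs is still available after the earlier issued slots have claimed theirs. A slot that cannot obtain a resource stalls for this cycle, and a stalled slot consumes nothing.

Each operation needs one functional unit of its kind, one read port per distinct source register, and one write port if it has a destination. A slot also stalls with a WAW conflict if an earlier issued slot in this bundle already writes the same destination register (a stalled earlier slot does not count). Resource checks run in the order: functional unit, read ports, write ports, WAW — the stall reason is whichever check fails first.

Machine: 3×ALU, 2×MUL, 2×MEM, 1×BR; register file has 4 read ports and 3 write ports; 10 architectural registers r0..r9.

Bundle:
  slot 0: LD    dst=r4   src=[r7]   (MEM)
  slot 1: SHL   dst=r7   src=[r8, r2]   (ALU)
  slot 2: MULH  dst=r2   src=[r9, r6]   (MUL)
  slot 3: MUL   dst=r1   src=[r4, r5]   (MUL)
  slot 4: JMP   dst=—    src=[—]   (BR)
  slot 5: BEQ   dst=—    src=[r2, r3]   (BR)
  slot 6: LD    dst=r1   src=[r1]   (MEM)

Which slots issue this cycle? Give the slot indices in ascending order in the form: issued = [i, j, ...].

  0. MEM→r4 ⇒ go  {3A/2Mu/1Ld/1B | 3r 2w}
  1. ALU→r7 ⇒ go  {2A/2Mu/1Ld/1B | 1r 1w}
  2. MUL→r2 ⇒ no(RD_PORT)  {2A/2Mu/1Ld/1B | 1r 1w}
  3. MUL→r1 ⇒ no(RD_PORT)  {2A/2Mu/1Ld/1B | 1r 1w}
  4. BR ⇒ go  {2A/2Mu/1Ld/0B | 1r 1w}
  5. BR ⇒ no(FU)  {2A/2Mu/1Ld/0B | 1r 1w}
  6. MEM→r1 ⇒ go  {2A/2Mu/0Ld/0B | 0r 0w}

issued = [0, 1, 4, 6]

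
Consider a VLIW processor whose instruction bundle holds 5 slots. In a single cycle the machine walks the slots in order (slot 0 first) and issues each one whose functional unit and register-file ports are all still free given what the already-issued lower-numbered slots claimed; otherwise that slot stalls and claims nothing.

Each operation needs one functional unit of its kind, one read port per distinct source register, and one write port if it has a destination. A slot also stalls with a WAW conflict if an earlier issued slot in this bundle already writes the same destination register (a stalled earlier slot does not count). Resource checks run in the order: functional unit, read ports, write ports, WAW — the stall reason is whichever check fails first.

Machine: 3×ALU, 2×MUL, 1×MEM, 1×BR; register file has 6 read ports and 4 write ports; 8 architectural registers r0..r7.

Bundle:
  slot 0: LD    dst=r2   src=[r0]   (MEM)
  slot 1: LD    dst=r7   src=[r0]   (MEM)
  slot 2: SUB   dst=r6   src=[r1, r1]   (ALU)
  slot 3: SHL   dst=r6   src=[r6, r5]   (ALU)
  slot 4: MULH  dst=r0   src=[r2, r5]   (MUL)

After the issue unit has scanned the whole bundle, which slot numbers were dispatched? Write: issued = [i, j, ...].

slot 0 (MEM): ISSUE — free A3,Mu2,Ld0,B1 rp5 wp3
slot 1 (MEM): stall FU — free A3,Mu2,Ld0,B1 rp5 wp3
slot 2 (ALU): ISSUE — free A2,Mu2,Ld0,B1 rp4 wp2
slot 3 (ALU): stall WAW — free A2,Mu2,Ld0,B1 rp4 wp2
slot 4 (MUL): ISSUE — free A2,Mu1,Ld0,B1 rp2 wp1

issued = [0, 2, 4]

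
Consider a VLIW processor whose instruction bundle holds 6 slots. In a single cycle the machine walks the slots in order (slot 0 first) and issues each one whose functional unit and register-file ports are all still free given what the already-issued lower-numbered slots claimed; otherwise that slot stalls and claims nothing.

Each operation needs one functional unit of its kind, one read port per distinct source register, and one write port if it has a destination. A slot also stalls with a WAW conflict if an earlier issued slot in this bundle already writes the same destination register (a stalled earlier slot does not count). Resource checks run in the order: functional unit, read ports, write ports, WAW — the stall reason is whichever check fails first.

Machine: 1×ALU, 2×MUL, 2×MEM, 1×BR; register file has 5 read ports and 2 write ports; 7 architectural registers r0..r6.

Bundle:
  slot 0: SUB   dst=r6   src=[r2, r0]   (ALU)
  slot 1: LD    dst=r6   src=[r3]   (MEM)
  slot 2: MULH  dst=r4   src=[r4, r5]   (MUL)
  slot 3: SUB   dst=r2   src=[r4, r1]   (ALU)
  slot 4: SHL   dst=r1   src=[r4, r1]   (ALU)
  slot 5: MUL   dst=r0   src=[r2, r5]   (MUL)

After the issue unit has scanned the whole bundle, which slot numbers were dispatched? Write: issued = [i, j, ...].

issued = [0, 2]

#0 ALU src=r2,r0 dispatched  <A:0 Mu:2 Ld:2 B:1 rd:3 wr:1>
#1 MEM src=r3 held:WAW  <A:0 Mu:2 Ld:2 B:1 rd:3 wr:1>
#2 MUL src=r4,r5 dispatched  <A:0 Mu:1 Ld:2 B:1 rd:1 wr:0>
#3 ALU src=r4,r1 held:FU  <A:0 Mu:1 Ld:2 B:1 rd:1 wr:0>
#4 ALU src=r4,r1 held:FU  <A:0 Mu:1 Ld:2 B:1 rd:1 wr:0>
#5 MUL src=r2,r5 held:RD_PORT  <A:0 Mu:1 Ld:2 B:1 rd:1 wr:0>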